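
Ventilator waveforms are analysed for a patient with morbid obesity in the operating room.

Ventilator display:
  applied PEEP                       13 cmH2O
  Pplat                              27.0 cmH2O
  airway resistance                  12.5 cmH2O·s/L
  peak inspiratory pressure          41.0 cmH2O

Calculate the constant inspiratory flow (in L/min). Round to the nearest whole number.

flow = (PIP − Pplat) / Raw = (41.0 − 27.0) / 12.5 = 1.12 L/s × 60 = 67.2 L/min.

67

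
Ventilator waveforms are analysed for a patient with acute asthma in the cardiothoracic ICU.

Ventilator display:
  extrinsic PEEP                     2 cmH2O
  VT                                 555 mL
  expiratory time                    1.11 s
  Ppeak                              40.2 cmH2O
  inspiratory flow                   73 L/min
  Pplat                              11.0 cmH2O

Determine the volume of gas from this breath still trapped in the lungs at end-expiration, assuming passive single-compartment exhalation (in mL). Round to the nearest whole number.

Flow: 73 L/min ÷ 60 = 1.2167 L/s.
R = (PIP − Pplat)/V̇ = (40.2 − 11.0) / 1.2167 = 29.2/1.2167 = 23.999 cmH2O·s/L.
C = Vt/(Pplat − PEEP) = 555.0 / (11.0 − 2) = 555.0/9.0 = 61.667 mL/cmH2O.
τ = R × C = 23.999 × 0.06167 L/cmH2O = 1.48 s.
Fraction remaining = e^(−Te/τ) = e^(−1.11/1.48) = 0.4724.
Trapped volume = 555.0 × 0.4724 = 262.18 mL.

262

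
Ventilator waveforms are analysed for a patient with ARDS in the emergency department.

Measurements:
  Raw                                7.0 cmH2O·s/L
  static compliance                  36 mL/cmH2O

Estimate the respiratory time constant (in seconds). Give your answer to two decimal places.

0.25

τ = R × C = 7.0 × 36 mL/cmH2O = 7.0 × 0.036 L/cmH2O = 0.252 s.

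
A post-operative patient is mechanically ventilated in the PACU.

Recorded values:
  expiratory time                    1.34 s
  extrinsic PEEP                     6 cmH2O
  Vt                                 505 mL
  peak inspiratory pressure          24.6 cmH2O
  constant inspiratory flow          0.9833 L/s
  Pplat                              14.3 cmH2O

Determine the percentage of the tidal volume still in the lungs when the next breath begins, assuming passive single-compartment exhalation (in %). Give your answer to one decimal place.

R = (PIP − Pplat)/V̇ = (24.6 − 14.3) / 0.9833 = 10.3/0.9833 = 10.475 cmH2O·s/L.
C = Vt/(Pplat − PEEP) = 505.0 / (14.3 − 6) = 505.0/8.3 = 60.843 mL/cmH2O.
τ = R × C = 10.475 × 0.06084 L/cmH2O = 0.6373 s.
Fraction remaining at end-expiration = e^(−Te/τ) = e^(−1.34/0.6373) = 0.1221 → 12.21%.

12.2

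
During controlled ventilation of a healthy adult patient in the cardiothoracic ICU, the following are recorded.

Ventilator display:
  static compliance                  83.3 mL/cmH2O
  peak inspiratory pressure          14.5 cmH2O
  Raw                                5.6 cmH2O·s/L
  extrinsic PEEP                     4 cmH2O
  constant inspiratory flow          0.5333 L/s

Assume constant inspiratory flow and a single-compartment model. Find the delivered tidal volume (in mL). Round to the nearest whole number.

Equation of motion (constant flow): PIP = Vt/C + R·V̇ + PEEP.
Vt/C = PIP − R·V̇ − PEEP = 14.5 − 2.986 − 4 = 7.514 cmH2O.
Vt = C × 7.514 = 83.3 × 7.514 = 625.92 mL.

626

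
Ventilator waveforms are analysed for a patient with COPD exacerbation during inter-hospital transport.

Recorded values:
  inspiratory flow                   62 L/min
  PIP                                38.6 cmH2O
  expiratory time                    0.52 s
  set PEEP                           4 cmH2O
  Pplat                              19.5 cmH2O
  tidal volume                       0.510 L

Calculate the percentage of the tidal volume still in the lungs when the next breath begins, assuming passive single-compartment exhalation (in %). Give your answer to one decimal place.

42.5

Flow: 62 L/min ÷ 60 = 1.0333 L/s.
R = (PIP − Pplat)/V̇ = (38.6 − 19.5) / 1.0333 = 19.1/1.0333 = 18.484 cmH2O·s/L.
C = Vt/(Pplat − PEEP) = 510.0 / (19.5 − 4) = 510.0/15.5 = 32.903 mL/cmH2O.
τ = R × C = 18.484 × 0.0329 L/cmH2O = 0.6081 s.
Fraction remaining at end-expiration = e^(−Te/τ) = e^(−0.52/0.6081) = 0.4252 → 42.52%.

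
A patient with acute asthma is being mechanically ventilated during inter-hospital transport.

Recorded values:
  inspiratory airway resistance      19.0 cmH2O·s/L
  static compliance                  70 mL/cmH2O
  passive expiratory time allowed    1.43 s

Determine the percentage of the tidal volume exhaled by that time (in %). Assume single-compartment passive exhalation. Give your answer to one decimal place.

τ = R × C = 19.0 × 70 mL/cmH2O = 19.0 × 0.070 L/cmH2O = 1.33 s.
Passive exhalation: V(t)/V₀ = e^(−t/τ) = e^(−1.43/1.33) = 0.3412.
Fraction exhaled = 1 − 0.3412 = 0.6588 → 65.88%.

65.9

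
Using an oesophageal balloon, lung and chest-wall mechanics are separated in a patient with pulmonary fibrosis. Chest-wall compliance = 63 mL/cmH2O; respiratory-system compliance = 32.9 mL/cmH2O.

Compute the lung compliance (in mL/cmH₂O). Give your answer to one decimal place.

1/CL = 1/Crs − 1/Ccw.
1/CL = 1/32.9 − 1/63 = 0.01452.
CL = 68.871 mL/cmH2O.

68.9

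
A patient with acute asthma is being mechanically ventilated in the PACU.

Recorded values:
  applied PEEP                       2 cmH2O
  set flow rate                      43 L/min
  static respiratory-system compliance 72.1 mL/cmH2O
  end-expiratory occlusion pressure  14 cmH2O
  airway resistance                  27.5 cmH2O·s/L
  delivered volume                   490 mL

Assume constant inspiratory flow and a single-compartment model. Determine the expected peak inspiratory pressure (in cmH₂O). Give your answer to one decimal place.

40.5

Flow: 43 L/min ÷ 60 = 0.7167 L/s.
Total PEEP = 14 cmH2O (set 2 + intrinsic 12); this is the baseline alveolar pressure.
Equation of motion (constant flow): PIP = Vt/C + R·V̇ + PEEP.
PIP = 490/72.1 + 27.5×0.7167 + 14 = 6.796 + 19.709 + 14 = 40.505 cmH2O.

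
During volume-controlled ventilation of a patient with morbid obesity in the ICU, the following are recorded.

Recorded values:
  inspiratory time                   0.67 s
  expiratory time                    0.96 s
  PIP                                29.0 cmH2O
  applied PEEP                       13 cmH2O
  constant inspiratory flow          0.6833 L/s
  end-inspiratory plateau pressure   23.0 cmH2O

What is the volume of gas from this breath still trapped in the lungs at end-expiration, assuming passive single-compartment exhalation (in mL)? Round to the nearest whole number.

Vt = flow × Ti = 0.6833 L/s × 0.67 s × 1000 mL/L = 457.81 mL.
R = (PIP − Pplat)/V̇ = (29.0 − 23.0) / 0.6833 = 6.0/0.6833 = 8.781 cmH2O·s/L.
C = Vt/(Pplat − PEEP) = 457.81 / (23.0 − 13) = 457.81/10.0 = 45.781 mL/cmH2O.
τ = R × C = 8.781 × 0.04578 L/cmH2O = 0.402 s.
Fraction remaining = e^(−Te/τ) = e^(−0.96/0.402) = 0.09181.
Trapped volume = 457.81 × 0.09181 = 42.032 mL.

42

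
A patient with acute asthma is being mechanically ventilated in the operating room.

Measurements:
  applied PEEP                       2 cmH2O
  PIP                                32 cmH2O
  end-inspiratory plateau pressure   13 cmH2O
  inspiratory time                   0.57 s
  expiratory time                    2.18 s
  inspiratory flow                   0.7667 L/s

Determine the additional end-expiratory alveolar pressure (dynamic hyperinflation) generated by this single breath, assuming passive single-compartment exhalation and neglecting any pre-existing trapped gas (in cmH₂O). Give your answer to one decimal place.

Vt = flow × Ti = 0.7667 L/s × 0.57 s × 1000 mL/L = 437.02 mL.
R = (PIP − Pplat)/V̇ = (32 − 13) / 0.7667 = 19.0/0.7667 = 24.782 cmH2O·s/L.
C = Vt/(Pplat − PEEP) = 437.02 / (13 − 2) = 437.02/11.0 = 39.729 mL/cmH2O.
τ = R × C = 24.782 × 0.03973 L/cmH2O = 0.9846 s.
Fraction remaining = e^(−Te/τ) = e^(−2.18/0.9846) = 0.1093; trapped volume = 437.02 × 0.1093 = 47.766 mL.
Additional alveolar pressure from trapping ≈ V_trapped / C = 47.766 / 39.729 = 1.202 cmH2O.

1.2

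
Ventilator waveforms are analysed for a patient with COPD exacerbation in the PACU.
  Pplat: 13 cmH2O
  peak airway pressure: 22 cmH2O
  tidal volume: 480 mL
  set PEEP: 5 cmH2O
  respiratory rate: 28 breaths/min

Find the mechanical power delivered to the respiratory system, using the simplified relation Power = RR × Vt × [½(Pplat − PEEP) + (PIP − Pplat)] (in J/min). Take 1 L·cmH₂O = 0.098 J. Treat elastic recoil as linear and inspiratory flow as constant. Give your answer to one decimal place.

17.1

Per-breath work = Vt × [½(Pplat−PEEP) + (PIP−Pplat)] = 0.480 × [0.5×8.0 + 9.0] = 0.480 × 13.0 = 6.24 L·cmH2O.
Power = 28 × 6.24 = 174.72 L·cmH2O/min.
× 0.098 J/(L·cmH2O) → 17.123 J/min.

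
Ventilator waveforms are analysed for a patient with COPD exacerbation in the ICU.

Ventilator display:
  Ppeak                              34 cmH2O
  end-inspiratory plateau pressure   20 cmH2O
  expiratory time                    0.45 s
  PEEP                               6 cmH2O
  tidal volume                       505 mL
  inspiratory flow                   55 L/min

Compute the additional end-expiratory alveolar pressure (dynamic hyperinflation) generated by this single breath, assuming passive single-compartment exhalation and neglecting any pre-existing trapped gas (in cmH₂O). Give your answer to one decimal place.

6.2

Flow: 55 L/min ÷ 60 = 0.9167 L/s.
R = (PIP − Pplat)/V̇ = (34 − 20) / 0.9167 = 14.0/0.9167 = 15.272 cmH2O·s/L.
C = Vt/(Pplat − PEEP) = 505.0 / (20 − 6) = 505.0/14.0 = 36.071 mL/cmH2O.
τ = R × C = 15.272 × 0.03607 L/cmH2O = 0.5509 s.
Fraction remaining = e^(−Te/τ) = e^(−0.45/0.5509) = 0.4418; trapped volume = 505.0 × 0.4418 = 223.11 mL.
Additional alveolar pressure from trapping ≈ V_trapped / C = 223.11 / 36.071 = 6.185 cmH2O.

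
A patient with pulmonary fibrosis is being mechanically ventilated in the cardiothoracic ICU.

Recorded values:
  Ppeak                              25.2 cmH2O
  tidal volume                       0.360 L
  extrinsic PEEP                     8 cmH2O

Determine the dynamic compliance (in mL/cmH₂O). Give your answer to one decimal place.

20.9

Dynamic compliance = Vt / (PIP − PEEP) = 360 / (25.2 − 8) = 360 / 17.2 = 20.93 mL/cmH2O.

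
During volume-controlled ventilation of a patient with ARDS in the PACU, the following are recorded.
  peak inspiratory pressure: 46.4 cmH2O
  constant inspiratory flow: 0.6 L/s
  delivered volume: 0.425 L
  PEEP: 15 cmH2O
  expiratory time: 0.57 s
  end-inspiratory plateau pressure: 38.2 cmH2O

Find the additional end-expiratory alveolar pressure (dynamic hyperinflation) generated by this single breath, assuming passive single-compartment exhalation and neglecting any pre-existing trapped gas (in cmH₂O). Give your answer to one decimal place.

R = (PIP − Pplat)/V̇ = (46.4 − 38.2) / 0.6 = 8.2/0.6 = 13.667 cmH2O·s/L.
C = Vt/(Pplat − PEEP) = 425.0 / (38.2 − 15) = 425.0/23.2 = 18.319 mL/cmH2O.
τ = R × C = 13.667 × 0.01832 L/cmH2O = 0.2504 s.
Fraction remaining = e^(−Te/τ) = e^(−0.57/0.2504) = 0.1027; trapped volume = 425.0 × 0.1027 = 43.648 mL.
Additional alveolar pressure from trapping ≈ V_trapped / C = 43.648 / 18.319 = 2.383 cmH2O.

2.4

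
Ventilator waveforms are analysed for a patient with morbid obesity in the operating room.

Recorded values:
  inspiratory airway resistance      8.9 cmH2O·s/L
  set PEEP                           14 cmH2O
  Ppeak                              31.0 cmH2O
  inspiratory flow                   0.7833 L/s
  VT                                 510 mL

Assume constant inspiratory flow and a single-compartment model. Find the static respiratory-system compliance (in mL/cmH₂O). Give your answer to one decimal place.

50.9

Equation of motion (constant flow): PIP = Vt/C + R·V̇ + PEEP.
Vt/C = PIP − R·V̇ − PEEP = 31.0 − 8.9×0.7833 − 14 = 31.0 − 6.971 − 14 = 10.029 cmH2O.
C = Vt / 10.029 = 510 / 10.029 = 50.853 mL/cmH2O.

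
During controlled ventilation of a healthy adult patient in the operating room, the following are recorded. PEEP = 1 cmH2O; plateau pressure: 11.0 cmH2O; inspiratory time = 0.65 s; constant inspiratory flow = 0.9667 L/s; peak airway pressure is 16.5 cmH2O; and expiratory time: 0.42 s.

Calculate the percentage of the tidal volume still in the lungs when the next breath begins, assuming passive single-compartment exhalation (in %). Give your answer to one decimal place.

Vt = flow × Ti = 0.9667 L/s × 0.65 s × 1000 mL/L = 628.36 mL.
R = (PIP − Pplat)/V̇ = (16.5 − 11.0) / 0.9667 = 5.5/0.9667 = 5.689 cmH2O·s/L.
C = Vt/(Pplat − PEEP) = 628.36 / (11.0 − 1) = 628.36/10.0 = 62.836 mL/cmH2O.
τ = R × C = 5.689 × 0.06284 L/cmH2O = 0.3575 s.
Fraction remaining at end-expiration = e^(−Te/τ) = e^(−0.42/0.3575) = 0.3089 → 30.89%.

30.9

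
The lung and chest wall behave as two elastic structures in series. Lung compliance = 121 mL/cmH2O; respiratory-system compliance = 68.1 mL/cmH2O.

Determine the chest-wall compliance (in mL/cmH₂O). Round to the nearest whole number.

1/Ccw = 1/Crs − 1/CL.
1/Ccw = 1/68.1 − 1/121 = 0.00642.
Ccw = 155.76 mL/cmH2O.

156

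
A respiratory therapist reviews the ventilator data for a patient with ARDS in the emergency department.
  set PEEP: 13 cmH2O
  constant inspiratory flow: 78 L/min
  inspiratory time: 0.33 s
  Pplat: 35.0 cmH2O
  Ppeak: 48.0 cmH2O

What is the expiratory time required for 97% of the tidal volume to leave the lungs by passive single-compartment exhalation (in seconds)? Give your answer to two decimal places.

Flow: 78 L/min ÷ 60 = 1.3 L/s.
Vt = flow × Ti = 1.3 L/s × 0.33 s × 1000 mL/L = 429.0 mL.
R = (PIP − Pplat)/V̇ = (48.0 − 35.0) / 1.3 = 13.0/1.3 = 10.0 cmH2O·s/L.
C = Vt/(Pplat − PEEP) = 429.0 / (35.0 − 13) = 429.0/22.0 = 19.5 mL/cmH2O.
τ = R × C = 10.0 × 0.0195 L/cmH2O = 0.195 s.
t = −τ·ln(1 − 0.97) = −0.195·ln(0.03) = 0.6838 s.

0.68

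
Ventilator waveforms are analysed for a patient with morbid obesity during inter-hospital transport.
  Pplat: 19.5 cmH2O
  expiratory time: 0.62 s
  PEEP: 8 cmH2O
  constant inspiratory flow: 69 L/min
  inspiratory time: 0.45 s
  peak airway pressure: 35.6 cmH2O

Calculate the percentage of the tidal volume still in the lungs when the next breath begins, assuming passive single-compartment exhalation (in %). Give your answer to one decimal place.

Flow: 69 L/min ÷ 60 = 1.15 L/s.
Vt = flow × Ti = 1.15 L/s × 0.45 s × 1000 mL/L = 517.5 mL.
R = (PIP − Pplat)/V̇ = (35.6 − 19.5) / 1.15 = 16.1/1.15 = 14.0 cmH2O·s/L.
C = Vt/(Pplat − PEEP) = 517.5 / (19.5 − 8) = 517.5/11.5 = 45.0 mL/cmH2O.
τ = R × C = 14.0 × 0.045 L/cmH2O = 0.63 s.
Fraction remaining at end-expiration = e^(−Te/τ) = e^(−0.62/0.63) = 0.3738 → 37.38%.

37.4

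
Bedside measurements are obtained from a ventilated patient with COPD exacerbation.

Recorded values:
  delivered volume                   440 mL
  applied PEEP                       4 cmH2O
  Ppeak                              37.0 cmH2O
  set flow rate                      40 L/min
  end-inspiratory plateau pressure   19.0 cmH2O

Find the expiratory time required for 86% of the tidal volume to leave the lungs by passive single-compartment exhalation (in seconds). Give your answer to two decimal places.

1.56

Flow: 40 L/min ÷ 60 = 0.6667 L/s.
R = (PIP − Pplat)/V̇ = (37.0 − 19.0) / 0.6667 = 18.0/0.6667 = 26.999 cmH2O·s/L.
C = Vt/(Pplat − PEEP) = 440.0 / (19.0 − 4) = 440.0/15.0 = 29.333 mL/cmH2O.
τ = R × C = 26.999 × 0.02933 L/cmH2O = 0.7919 s.
t = −τ·ln(1 − 0.86) = −0.7919·ln(0.14) = 1.557 s.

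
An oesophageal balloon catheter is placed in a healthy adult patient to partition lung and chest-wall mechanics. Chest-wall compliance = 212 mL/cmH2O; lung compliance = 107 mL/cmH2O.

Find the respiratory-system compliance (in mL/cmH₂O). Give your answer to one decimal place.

71.1

Lung and chest wall are elastances in series: 1/Crs = 1/CL + 1/Ccw.
1/Crs = 1/107 + 1/212 = 0.01406.
Crs = 71.124 mL/cmH2O.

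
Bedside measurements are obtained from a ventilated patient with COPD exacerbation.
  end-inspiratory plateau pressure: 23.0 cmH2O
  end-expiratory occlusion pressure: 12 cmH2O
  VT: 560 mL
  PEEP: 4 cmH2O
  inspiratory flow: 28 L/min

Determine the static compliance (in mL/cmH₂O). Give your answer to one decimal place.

End-expiratory occlusion gives total PEEP = 12 cmH2O (intrinsic PEEP = 12 − 4 = 8). Use total PEEP for the elastic gradient.
Cstat = Vt / (Pplat − PEEPtotal) = 560 / (23.0 − 12) = 560 / 11.0 = 50.909 mL/cmH2O.

50.9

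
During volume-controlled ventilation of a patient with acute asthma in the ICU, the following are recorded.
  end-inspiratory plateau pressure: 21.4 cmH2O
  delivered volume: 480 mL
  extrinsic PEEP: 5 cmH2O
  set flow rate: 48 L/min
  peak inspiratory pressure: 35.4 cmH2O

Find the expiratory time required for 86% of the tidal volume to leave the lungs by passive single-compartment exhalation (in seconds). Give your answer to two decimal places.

Flow: 48 L/min ÷ 60 = 0.8 L/s.
R = (PIP − Pplat)/V̇ = (35.4 − 21.4) / 0.8 = 14.0/0.8 = 17.5 cmH2O·s/L.
C = Vt/(Pplat − PEEP) = 480.0 / (21.4 − 5) = 480.0/16.4 = 29.268 mL/cmH2O.
τ = R × C = 17.5 × 0.02927 L/cmH2O = 0.5122 s.
t = −τ·ln(1 − 0.86) = −0.5122·ln(0.14) = 1.007 s.

1.01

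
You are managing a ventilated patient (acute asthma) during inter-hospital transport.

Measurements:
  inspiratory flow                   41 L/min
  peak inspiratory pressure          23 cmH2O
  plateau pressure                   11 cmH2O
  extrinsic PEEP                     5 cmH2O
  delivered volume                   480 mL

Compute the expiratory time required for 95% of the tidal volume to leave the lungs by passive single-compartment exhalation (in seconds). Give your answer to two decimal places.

4.21

Flow: 41 L/min ÷ 60 = 0.6833 L/s.
R = (PIP − Pplat)/V̇ = (23 − 11) / 0.6833 = 12.0/0.6833 = 17.562 cmH2O·s/L.
C = Vt/(Pplat − PEEP) = 480.0 / (11 − 5) = 480.0/6.0 = 80.0 mL/cmH2O.
τ = R × C = 17.562 × 0.08 L/cmH2O = 1.405 s.
t = −τ·ln(1 − 0.95) = −1.405·ln(0.05) = 4.209 s.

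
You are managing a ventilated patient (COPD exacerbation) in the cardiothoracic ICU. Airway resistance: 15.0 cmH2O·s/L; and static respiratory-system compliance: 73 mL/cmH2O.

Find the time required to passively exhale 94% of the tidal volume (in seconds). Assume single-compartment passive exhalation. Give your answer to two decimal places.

3.08

τ = R × C = 15.0 × 73 mL/cmH2O = 15.0 × 0.073 L/cmH2O = 1.095 s.
Exhaled fraction f = 1 − e^(−t/τ) → t = −τ·ln(1 − f) = −1.095·ln(0.06) = 3.081 s.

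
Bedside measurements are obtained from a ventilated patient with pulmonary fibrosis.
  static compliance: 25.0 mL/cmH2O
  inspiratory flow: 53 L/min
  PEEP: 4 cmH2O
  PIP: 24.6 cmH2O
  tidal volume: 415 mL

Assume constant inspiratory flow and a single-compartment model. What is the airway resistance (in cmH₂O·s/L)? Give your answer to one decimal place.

4.5

Flow: 53 L/min ÷ 60 = 0.8833 L/s.
Equation of motion (constant flow): PIP = Vt/C + R·V̇ + PEEP.
R·V̇ = PIP − Vt/C − PEEP = 24.6 − 415/25.0 − 4 = 24.6 − 16.6 − 4 = 4.0 cmH2O.
R = 4.0 / 0.8833 = 4.528 cmH2O·s/L.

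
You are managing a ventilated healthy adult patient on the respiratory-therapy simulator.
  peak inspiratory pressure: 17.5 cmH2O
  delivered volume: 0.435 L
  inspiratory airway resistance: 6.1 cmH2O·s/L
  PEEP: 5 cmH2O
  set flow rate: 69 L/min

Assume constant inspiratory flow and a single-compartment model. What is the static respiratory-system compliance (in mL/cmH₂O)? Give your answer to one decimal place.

Flow: 69 L/min ÷ 60 = 1.15 L/s.
Equation of motion (constant flow): PIP = Vt/C + R·V̇ + PEEP.
Vt/C = PIP − R·V̇ − PEEP = 17.5 − 6.1×1.15 − 5 = 17.5 − 7.015 − 5 = 5.485 cmH2O.
C = Vt / 5.485 = 435 / 5.485 = 79.307 mL/cmH2O.

79.3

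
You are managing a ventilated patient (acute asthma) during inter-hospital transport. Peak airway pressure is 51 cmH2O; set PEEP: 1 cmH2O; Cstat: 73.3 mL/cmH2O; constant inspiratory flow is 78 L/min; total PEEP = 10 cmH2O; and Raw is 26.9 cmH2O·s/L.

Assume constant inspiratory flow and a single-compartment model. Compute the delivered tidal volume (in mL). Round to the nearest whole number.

442

Flow: 78 L/min ÷ 60 = 1.3 L/s.
Total PEEP = 10 cmH2O (set 1 + intrinsic 9); this is the baseline alveolar pressure.
Equation of motion (constant flow): PIP = Vt/C + R·V̇ + PEEP.
Vt/C = PIP − R·V̇ − PEEP = 51 − 34.97 − 10 = 6.03 cmH2O.
Vt = C × 6.03 = 73.3 × 6.03 = 442.0 mL.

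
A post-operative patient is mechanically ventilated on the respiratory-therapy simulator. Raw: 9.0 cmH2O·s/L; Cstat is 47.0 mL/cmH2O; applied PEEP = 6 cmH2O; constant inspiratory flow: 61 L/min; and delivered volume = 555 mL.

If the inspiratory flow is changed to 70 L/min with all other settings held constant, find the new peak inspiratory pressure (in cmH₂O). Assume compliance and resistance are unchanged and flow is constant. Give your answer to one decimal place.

28.3

Flow: 61 L/min ÷ 60 = 1.0167 L/s.
New flow: 70 L/min ÷ 60 = 1.1667 L/s.
PIP = Vt/C + R·V̇ + PEEP (constant-flow equation of motion).
Only the resistive term changes: ΔPIP = R × ΔV̇ = 9.0 × (1.1667 − 1.0167) = 9.0 × 0.15 = 1.35 cmH2O.
Original PIP = 555/47.0 + 9.0×1.0167 + 6 = 26.959 cmH2O; new PIP = 26.959 + (1.35) = 28.309 cmH2O.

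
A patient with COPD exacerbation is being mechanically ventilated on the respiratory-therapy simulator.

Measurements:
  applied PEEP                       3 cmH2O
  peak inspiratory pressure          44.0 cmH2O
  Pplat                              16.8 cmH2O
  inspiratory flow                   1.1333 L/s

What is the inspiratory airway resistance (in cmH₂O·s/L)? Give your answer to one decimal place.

Raw = (PIP − Pplat) / flow = (44.0 − 16.8) / 1.1333 = 27.2 / 1.1333 = 24.001 cmH2O·s/L.

24.0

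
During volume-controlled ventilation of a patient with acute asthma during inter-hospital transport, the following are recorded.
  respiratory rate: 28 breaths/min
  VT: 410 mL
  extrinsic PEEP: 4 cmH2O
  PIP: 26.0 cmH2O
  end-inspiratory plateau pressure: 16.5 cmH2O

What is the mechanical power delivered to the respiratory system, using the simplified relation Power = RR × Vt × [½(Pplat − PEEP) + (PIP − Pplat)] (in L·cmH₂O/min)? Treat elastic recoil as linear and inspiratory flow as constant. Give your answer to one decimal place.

Per-breath work = Vt × [½(Pplat−PEEP) + (PIP−Pplat)] = 0.410 × [0.5×12.5 + 9.5] = 0.410 × 15.75 = 6.458 L·cmH2O.
Power = 28 × 6.458 = 180.82 L·cmH2O/min.

180.8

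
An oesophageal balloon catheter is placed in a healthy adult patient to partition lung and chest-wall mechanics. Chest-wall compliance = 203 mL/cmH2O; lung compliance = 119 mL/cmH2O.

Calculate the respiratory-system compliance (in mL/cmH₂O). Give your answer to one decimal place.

75.0

Lung and chest wall are elastances in series: 1/Crs = 1/CL + 1/Ccw.
1/Crs = 1/119 + 1/203 = 0.01333.
Crs = 75.019 mL/cmH2O.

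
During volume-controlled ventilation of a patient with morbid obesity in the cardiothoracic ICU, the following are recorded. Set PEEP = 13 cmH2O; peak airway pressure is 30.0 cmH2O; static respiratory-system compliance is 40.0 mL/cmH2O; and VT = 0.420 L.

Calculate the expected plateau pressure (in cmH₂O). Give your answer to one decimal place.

Pplat = PEEP + Vt / Cstat = 13 + 420 / 40.0 = 13 + 10.5 = 23.5 cmH2O.

23.5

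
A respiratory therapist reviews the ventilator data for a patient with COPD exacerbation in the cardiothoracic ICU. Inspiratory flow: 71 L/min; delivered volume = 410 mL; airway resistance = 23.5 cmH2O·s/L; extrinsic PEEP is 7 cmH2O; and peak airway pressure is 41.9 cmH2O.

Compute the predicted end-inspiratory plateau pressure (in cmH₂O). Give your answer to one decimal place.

14.1

Flow: 71 L/min ÷ 60 = 1.1833 L/s.
Pplat = PIP − Raw × flow = 41.9 − 23.5 × 1.1833 = 41.9 − 27.808 = 14.092 cmH2O.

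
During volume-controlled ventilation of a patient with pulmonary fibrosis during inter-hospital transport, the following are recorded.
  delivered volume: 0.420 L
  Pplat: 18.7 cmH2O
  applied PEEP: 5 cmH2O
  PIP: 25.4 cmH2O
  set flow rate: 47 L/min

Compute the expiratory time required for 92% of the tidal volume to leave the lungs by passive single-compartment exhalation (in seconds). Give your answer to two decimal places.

Flow: 47 L/min ÷ 60 = 0.7833 L/s.
R = (PIP − Pplat)/V̇ = (25.4 − 18.7) / 0.7833 = 6.7/0.7833 = 8.554 cmH2O·s/L.
C = Vt/(Pplat − PEEP) = 420.0 / (18.7 − 5) = 420.0/13.7 = 30.657 mL/cmH2O.
τ = R × C = 8.554 × 0.03066 L/cmH2O = 0.2623 s.
t = −τ·ln(1 − 0.92) = −0.2623·ln(0.08) = 0.6625 s.

0.66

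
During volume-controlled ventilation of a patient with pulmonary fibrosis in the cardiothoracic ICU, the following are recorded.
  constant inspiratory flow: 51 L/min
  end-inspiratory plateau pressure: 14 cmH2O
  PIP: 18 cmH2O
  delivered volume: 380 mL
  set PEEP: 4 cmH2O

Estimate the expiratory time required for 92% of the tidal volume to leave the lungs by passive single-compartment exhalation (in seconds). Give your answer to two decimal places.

0.45

Flow: 51 L/min ÷ 60 = 0.85 L/s.
R = (PIP − Pplat)/V̇ = (18 − 14) / 0.85 = 4.0/0.85 = 4.706 cmH2O·s/L.
C = Vt/(Pplat − PEEP) = 380.0 / (14 − 4) = 380.0/10.0 = 38.0 mL/cmH2O.
τ = R × C = 4.706 × 0.038 L/cmH2O = 0.1788 s.
t = −τ·ln(1 − 0.92) = −0.1788·ln(0.08) = 0.4516 s.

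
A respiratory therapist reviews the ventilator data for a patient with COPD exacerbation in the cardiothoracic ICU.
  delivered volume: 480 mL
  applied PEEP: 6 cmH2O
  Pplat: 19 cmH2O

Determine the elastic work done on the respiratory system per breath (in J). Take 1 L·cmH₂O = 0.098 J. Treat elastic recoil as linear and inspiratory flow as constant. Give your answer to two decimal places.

Elastic work ≈ ½ × (Pplat − PEEP) × Vt = 0.5 × (19 − 6) × 0.480 L = 0.5 × 13.0 × 0.480 = 3.12 L·cmH2O.
× 0.098 J/(L·cmH2O) → 0.3058 J.

0.31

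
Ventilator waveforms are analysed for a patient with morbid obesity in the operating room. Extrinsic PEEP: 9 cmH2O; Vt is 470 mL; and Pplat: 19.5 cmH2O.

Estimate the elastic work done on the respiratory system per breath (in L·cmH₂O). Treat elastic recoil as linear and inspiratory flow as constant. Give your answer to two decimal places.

Elastic work ≈ ½ × (Pplat − PEEP) × Vt = 0.5 × (19.5 − 9) × 0.470 L = 0.5 × 10.5 × 0.470 = 2.468 L·cmH2O.

2.47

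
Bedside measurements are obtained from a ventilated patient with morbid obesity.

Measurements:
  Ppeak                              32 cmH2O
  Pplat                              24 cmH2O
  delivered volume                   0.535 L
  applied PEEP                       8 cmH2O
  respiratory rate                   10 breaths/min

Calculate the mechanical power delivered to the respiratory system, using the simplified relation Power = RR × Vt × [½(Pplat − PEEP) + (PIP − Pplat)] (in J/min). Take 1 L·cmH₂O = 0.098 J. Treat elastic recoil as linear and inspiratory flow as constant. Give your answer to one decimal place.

8.4

Per-breath work = Vt × [½(Pplat−PEEP) + (PIP−Pplat)] = 0.535 × [0.5×16.0 + 8.0] = 0.535 × 16.0 = 8.56 L·cmH2O.
Power = 10 × 8.56 = 85.6 L·cmH2O/min.
× 0.098 J/(L·cmH2O) → 8.389 J/min.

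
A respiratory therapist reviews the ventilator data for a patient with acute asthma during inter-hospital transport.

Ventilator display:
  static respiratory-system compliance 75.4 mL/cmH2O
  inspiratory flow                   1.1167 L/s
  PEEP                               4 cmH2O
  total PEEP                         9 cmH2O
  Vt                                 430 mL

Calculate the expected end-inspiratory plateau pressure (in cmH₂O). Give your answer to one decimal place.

End-expiratory occlusion gives total PEEP = 9 cmH2O (intrinsic PEEP = 9 − 4 = 5). Use total PEEP for the elastic gradient.
Pplat = PEEPtotal + Vt / Cstat = 9 + 430 / 75.4 = 9 + 5.703 = 14.703 cmH2O.

14.7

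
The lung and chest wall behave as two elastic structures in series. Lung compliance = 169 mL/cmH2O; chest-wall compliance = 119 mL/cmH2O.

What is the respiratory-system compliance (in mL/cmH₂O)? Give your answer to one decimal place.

Lung and chest wall are elastances in series: 1/Crs = 1/CL + 1/Ccw.
1/Crs = 1/169 + 1/119 = 0.01432.
Crs = 69.832 mL/cmH2O.

69.8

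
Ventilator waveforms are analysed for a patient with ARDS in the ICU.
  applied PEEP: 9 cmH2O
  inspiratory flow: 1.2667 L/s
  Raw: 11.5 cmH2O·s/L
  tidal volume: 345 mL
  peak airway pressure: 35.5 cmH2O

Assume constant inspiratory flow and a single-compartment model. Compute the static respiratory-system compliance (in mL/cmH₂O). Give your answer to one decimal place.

28.9

Equation of motion (constant flow): PIP = Vt/C + R·V̇ + PEEP.
Vt/C = PIP − R·V̇ − PEEP = 35.5 − 11.5×1.2667 − 9 = 35.5 − 14.567 − 9 = 11.933 cmH2O.
C = Vt / 11.933 = 345 / 11.933 = 28.911 mL/cmH2O.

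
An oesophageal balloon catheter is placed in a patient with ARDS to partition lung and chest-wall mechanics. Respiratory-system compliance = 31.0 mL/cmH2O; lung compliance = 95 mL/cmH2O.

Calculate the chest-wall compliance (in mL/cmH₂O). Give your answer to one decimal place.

46.0

1/Ccw = 1/Crs − 1/CL.
1/Ccw = 1/31.0 − 1/95 = 0.02173.
Ccw = 46.019 mL/cmH2O.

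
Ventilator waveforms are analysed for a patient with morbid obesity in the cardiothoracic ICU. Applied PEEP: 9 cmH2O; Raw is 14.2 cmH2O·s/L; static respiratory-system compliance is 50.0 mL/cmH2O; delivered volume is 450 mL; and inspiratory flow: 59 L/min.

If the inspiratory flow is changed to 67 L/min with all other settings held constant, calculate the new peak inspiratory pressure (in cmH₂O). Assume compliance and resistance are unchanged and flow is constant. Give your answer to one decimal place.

Flow: 59 L/min ÷ 60 = 0.9833 L/s.
New flow: 67 L/min ÷ 60 = 1.1167 L/s.
PIP = Vt/C + R·V̇ + PEEP (constant-flow equation of motion).
Only the resistive term changes: ΔPIP = R × ΔV̇ = 14.2 × (1.1167 − 0.9833) = 14.2 × 0.1334 = 1.894 cmH2O.
Original PIP = 450/50.0 + 14.2×0.9833 + 9 = 31.963 cmH2O; new PIP = 31.963 + (1.894) = 33.857 cmH2O.

33.9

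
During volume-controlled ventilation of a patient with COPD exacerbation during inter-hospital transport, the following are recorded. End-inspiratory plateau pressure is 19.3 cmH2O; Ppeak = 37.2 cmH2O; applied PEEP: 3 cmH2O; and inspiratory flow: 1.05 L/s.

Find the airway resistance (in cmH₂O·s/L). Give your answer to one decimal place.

17.0

Raw = (PIP − Pplat) / flow = (37.2 − 19.3) / 1.05 = 17.9 / 1.05 = 17.048 cmH2O·s/L.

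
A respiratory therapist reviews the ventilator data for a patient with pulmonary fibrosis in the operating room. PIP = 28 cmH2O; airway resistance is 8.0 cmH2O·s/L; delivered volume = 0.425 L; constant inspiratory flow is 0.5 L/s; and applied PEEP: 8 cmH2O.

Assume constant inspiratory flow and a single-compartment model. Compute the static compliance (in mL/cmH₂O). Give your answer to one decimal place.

26.6

Equation of motion (constant flow): PIP = Vt/C + R·V̇ + PEEP.
Vt/C = PIP − R·V̇ − PEEP = 28 − 8.0×0.5 − 8 = 28 − 4.0 − 8 = 16.0 cmH2O.
C = Vt / 16.0 = 425 / 16.0 = 26.563 mL/cmH2O.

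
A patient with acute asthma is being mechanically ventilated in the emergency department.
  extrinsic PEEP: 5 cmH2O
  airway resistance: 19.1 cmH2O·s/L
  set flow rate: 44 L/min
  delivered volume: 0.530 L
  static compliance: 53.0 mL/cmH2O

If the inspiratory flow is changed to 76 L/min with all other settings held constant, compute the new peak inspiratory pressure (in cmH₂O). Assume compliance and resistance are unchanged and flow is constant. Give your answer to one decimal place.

39.2

Flow: 44 L/min ÷ 60 = 0.7333 L/s.
New flow: 76 L/min ÷ 60 = 1.2667 L/s.
PIP = Vt/C + R·V̇ + PEEP (constant-flow equation of motion).
Only the resistive term changes: ΔPIP = R × ΔV̇ = 19.1 × (1.2667 − 0.7333) = 19.1 × 0.5334 = 10.188 cmH2O.
Original PIP = 530/53.0 + 19.1×0.7333 + 5 = 29.006 cmH2O; new PIP = 29.006 + (10.188) = 39.194 cmH2O.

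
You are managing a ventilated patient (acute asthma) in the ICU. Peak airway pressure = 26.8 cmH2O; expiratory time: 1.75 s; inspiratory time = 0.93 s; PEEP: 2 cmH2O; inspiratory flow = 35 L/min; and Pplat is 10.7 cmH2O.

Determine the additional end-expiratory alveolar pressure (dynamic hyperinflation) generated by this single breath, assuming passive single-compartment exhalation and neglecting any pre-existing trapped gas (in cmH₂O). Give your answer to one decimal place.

Flow: 35 L/min ÷ 60 = 0.5833 L/s.
Vt = flow × Ti = 0.5833 L/s × 0.93 s × 1000 mL/L = 542.47 mL.
R = (PIP − Pplat)/V̇ = (26.8 − 10.7) / 0.5833 = 16.1/0.5833 = 27.602 cmH2O·s/L.
C = Vt/(Pplat − PEEP) = 542.47 / (10.7 − 2) = 542.47/8.7 = 62.353 mL/cmH2O.
τ = R × C = 27.602 × 0.06235 L/cmH2O = 1.721 s.
Fraction remaining = e^(−Te/τ) = e^(−1.75/1.721) = 0.3617; trapped volume = 542.47 × 0.3617 = 196.21 mL.
Additional alveolar pressure from trapping ≈ V_trapped / C = 196.21 / 62.353 = 3.147 cmH2O.

3.1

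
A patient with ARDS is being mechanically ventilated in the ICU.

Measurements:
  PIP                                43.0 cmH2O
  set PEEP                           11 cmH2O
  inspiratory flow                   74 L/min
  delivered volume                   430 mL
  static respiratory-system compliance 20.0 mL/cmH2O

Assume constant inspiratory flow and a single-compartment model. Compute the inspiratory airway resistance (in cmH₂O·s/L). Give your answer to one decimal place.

8.5

Flow: 74 L/min ÷ 60 = 1.2333 L/s.
Equation of motion (constant flow): PIP = Vt/C + R·V̇ + PEEP.
R·V̇ = PIP − Vt/C − PEEP = 43.0 − 430/20.0 − 11 = 43.0 − 21.5 − 11 = 10.5 cmH2O.
R = 10.5 / 1.2333 = 8.514 cmH2O·s/L.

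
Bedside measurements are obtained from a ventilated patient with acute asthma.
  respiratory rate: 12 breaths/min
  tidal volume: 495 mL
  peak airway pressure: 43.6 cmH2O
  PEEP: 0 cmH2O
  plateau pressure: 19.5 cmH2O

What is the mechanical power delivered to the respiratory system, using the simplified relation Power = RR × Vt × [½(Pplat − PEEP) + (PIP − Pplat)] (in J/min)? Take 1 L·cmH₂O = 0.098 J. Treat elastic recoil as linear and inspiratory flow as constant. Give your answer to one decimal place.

19.7

Per-breath work = Vt × [½(Pplat−PEEP) + (PIP−Pplat)] = 0.495 × [0.5×19.5 + 24.1] = 0.495 × 33.85 = 16.756 L·cmH2O.
Power = 12 × 16.756 = 201.07 L·cmH2O/min.
× 0.098 J/(L·cmH2O) → 19.705 J/min.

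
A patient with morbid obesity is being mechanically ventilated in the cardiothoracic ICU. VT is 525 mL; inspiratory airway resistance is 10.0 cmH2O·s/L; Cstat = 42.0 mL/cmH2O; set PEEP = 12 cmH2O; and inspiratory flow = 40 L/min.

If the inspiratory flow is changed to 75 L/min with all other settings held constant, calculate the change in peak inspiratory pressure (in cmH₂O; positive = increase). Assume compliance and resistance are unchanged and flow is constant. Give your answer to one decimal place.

Flow: 40 L/min ÷ 60 = 0.6667 L/s.
New flow: 75 L/min ÷ 60 = 1.25 L/s.
PIP = Vt/C + R·V̇ + PEEP (constant-flow equation of motion).
Only the resistive term changes: ΔPIP = R × ΔV̇ = 10.0 × (1.25 − 0.6667) = 10.0 × 0.5833 = 5.833 cmH2O.

5.8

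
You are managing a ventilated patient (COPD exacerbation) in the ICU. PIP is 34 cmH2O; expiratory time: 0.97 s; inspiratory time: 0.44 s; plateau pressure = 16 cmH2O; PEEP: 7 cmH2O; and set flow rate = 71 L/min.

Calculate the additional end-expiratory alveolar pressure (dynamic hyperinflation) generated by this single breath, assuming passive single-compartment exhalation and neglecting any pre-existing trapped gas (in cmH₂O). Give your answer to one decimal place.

3.0

Flow: 71 L/min ÷ 60 = 1.1833 L/s.
Vt = flow × Ti = 1.1833 L/s × 0.44 s × 1000 mL/L = 520.65 mL.
R = (PIP − Pplat)/V̇ = (34 − 16) / 1.1833 = 18.0/1.1833 = 15.212 cmH2O·s/L.
C = Vt/(Pplat − PEEP) = 520.65 / (16 − 7) = 520.65/9.0 = 57.85 mL/cmH2O.
τ = R × C = 15.212 × 0.05785 L/cmH2O = 0.88 s.
Fraction remaining = e^(−Te/τ) = e^(−0.97/0.88) = 0.3321; trapped volume = 520.65 × 0.3321 = 172.91 mL.
Additional alveolar pressure from trapping ≈ V_trapped / C = 172.91 / 57.85 = 2.989 cmH2O.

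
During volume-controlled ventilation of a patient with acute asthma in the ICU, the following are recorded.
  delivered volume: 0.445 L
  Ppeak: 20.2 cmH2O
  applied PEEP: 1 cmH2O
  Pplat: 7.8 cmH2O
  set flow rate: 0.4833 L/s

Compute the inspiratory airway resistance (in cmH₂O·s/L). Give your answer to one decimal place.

Raw = (PIP − Pplat) / flow = (20.2 − 7.8) / 0.4833 = 12.4 / 0.4833 = 25.657 cmH2O·s/L.

25.7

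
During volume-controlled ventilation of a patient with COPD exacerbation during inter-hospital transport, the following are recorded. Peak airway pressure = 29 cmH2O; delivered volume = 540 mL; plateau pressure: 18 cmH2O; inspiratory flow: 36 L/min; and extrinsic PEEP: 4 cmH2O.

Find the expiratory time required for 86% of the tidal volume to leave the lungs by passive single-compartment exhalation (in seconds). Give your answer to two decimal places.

1.39

Flow: 36 L/min ÷ 60 = 0.6 L/s.
R = (PIP − Pplat)/V̇ = (29 − 18) / 0.6 = 11.0/0.6 = 18.333 cmH2O·s/L.
C = Vt/(Pplat − PEEP) = 540.0 / (18 − 4) = 540.0/14.0 = 38.571 mL/cmH2O.
τ = R × C = 18.333 × 0.03857 L/cmH2O = 0.7071 s.
t = −τ·ln(1 − 0.86) = −0.7071·ln(0.14) = 1.39 s.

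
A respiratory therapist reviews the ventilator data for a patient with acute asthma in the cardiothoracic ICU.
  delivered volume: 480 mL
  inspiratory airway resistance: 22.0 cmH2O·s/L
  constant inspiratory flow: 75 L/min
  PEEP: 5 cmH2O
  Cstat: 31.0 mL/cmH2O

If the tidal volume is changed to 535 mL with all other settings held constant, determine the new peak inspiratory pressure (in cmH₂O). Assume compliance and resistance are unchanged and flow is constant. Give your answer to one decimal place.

49.8

Flow: 75 L/min ÷ 60 = 1.25 L/s.
PIP = Vt/C + R·V̇ + PEEP (constant-flow equation of motion).
Only the elastic term changes: ΔPIP = ΔVt / C = (535 − 480) / 31.0 = 1.774 cmH2O.
Original PIP = 480/31.0 + 22.0×1.25 + 5 = 47.984 cmH2O; new PIP = 47.984 + (1.774) = 49.758 cmH2O.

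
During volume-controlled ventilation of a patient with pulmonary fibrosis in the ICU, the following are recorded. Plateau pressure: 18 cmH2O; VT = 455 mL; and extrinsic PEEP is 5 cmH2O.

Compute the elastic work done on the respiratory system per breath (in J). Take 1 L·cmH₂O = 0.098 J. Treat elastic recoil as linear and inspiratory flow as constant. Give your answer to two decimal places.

0.29

Elastic work ≈ ½ × (Pplat − PEEP) × Vt = 0.5 × (18 − 5) × 0.455 L = 0.5 × 13.0 × 0.455 = 2.958 L·cmH2O.
× 0.098 J/(L·cmH2O) → 0.2899 J.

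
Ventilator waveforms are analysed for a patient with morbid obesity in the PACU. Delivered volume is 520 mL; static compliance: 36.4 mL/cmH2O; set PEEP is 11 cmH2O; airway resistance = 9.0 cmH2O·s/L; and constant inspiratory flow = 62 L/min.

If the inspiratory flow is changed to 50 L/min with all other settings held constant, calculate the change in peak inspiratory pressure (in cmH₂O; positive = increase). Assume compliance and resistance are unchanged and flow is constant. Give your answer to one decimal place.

Flow: 62 L/min ÷ 60 = 1.0333 L/s.
New flow: 50 L/min ÷ 60 = 0.8333 L/s.
PIP = Vt/C + R·V̇ + PEEP (constant-flow equation of motion).
Only the resistive term changes: ΔPIP = R × ΔV̇ = 9.0 × (0.8333 − 1.0333) = 9.0 × -0.2 = -1.8 cmH2O.

-1.8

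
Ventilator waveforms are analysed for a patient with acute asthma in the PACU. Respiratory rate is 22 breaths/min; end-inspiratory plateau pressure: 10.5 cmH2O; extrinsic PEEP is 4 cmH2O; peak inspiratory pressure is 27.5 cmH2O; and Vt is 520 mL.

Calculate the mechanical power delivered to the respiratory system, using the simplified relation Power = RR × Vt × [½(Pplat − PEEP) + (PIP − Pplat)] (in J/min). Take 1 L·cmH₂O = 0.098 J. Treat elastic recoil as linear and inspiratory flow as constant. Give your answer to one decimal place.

22.7

Per-breath work = Vt × [½(Pplat−PEEP) + (PIP−Pplat)] = 0.520 × [0.5×6.5 + 17.0] = 0.520 × 20.25 = 10.53 L·cmH2O.
Power = 22 × 10.53 = 231.66 L·cmH2O/min.
× 0.098 J/(L·cmH2O) → 22.703 J/min.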